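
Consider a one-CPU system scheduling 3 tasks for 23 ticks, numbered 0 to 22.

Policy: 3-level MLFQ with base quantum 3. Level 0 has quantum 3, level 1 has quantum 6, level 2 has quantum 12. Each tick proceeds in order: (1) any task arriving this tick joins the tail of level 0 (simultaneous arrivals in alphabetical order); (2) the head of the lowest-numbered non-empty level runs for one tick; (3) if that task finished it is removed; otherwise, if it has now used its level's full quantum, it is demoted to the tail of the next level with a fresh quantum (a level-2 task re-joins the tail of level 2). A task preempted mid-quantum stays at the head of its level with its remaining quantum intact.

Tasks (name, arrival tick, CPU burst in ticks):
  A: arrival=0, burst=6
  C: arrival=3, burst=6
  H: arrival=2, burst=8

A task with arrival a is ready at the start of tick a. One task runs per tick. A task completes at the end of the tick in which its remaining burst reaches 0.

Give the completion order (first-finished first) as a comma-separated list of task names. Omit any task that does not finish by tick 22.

completion order = A, H, C

t=0: L0/L1/L2 = A/-/- → run A
t=1: L0/L1/L2 = A/-/- → run A
t=2: L0/L1/L2 = AH/-/- → run A
t=3: L0/L1/L2 = HC/A/- → run H
t=4: L0/L1/L2 = HC/A/- → run H
t=5: L0/L1/L2 = HC/A/- → run H
t=6: L0/L1/L2 = C/AH/- → run C
t=7: L0/L1/L2 = C/AH/- → run C
t=8: L0/L1/L2 = C/AH/- → run C
t=9: L0/L1/L2 = -/AHC/- → run A
t=10: L0/L1/L2 = -/AHC/- → run A
t=11: L0/L1/L2 = -/AHC/- → run A
t=12: L0/L1/L2 = -/HC/- → run H
t=13: L0/L1/L2 = -/HC/- → run H
t=14: L0/L1/L2 = -/HC/- → run H
t=15: L0/L1/L2 = -/HC/- → run H
t=16: L0/L1/L2 = -/HC/- → run H
t=17: L0/L1/L2 = -/C/- → run C
t=18: L0/L1/L2 = -/C/- → run C
t=19: L0/L1/L2 = -/C/- → run C
t=20: (idle)
t=21: (idle)
t=22: (idle)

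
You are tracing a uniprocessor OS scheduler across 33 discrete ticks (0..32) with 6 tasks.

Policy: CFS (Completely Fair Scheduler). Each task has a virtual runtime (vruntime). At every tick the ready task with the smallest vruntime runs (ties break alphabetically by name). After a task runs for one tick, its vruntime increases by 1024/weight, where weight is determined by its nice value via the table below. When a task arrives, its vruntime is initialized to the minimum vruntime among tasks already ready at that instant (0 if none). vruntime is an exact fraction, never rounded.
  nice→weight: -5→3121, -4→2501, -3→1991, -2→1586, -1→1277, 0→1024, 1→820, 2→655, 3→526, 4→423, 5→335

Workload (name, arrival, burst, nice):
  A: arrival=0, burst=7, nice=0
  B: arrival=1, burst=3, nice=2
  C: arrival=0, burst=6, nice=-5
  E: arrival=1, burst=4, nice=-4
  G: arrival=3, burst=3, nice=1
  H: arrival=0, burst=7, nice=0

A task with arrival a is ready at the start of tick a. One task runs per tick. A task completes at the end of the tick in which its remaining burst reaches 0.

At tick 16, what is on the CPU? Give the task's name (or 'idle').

t=0: vr[A=0 C=0 H=0] → run A
t=1: vr[A=1 B=0 C=0 E=0 H=0] → run B
t=2: vr[A=1 B=1024/655 C=0 E=0 H=0] → run C
t=3: vr[A=1 B=1024/655 C=1024/3121 E=0 G=0 H=0] → run E
t=4: vr[A=1 B=1024/655 C=1024/3121 E=1024/2501 G=0 H=0] → run G
t=5: vr[A=1 B=1024/655 C=1024/3121 E=1024/2501 G=256/205 H=0] → run H
t=6: vr[A=1 B=1024/655 C=1024/3121 E=1024/2501 G=256/205 H=1] → run C
t=7: vr[A=1 B=1024/655 C=2048/3121 E=1024/2501 G=256/205 H=1] → run E
t=8: vr[A=1 B=1024/655 C=2048/3121 E=2048/2501 G=256/205 H=1] → run C
t=9: vr[A=1 B=1024/655 C=3072/3121 E=2048/2501 G=256/205 H=1] → run E
t=10: vr[A=1 B=1024/655 C=3072/3121 E=3072/2501 G=256/205 H=1] → run C
t=11: vr[A=1 B=1024/655 C=4096/3121 E=3072/2501 G=256/205 H=1] → run A
t=12: vr[A=2 B=1024/655 C=4096/3121 E=3072/2501 G=256/205 H=1] → run H
t=13: vr[A=2 B=1024/655 C=4096/3121 E=3072/2501 G=256/205 H=2] → run E
t=14: vr[A=2 B=1024/655 C=4096/3121 G=256/205 H=2] → run G
t=15: vr[A=2 B=1024/655 C=4096/3121 G=512/205 H=2] → run C
t=16: vr[A=2 B=1024/655 C=5120/3121 G=512/205 H=2] → run B
t=17: vr[A=2 B=2048/655 C=5120/3121 G=512/205 H=2] → run C
t=18: vr[A=2 B=2048/655 G=512/205 H=2] → run A
t=19: vr[A=3 B=2048/655 G=512/205 H=2] → run H
t=20: vr[A=3 B=2048/655 G=512/205 H=3] → run G
t=21: vr[A=3 B=2048/655 H=3] → run A
t=22: vr[A=4 B=2048/655 H=3] → run H
t=23: vr[A=4 B=2048/655 H=4] → run B
t=24: vr[A=4 H=4] → run A
t=25: vr[A=5 H=4] → run H
t=26: vr[A=5 H=5] → run A
t=27: vr[A=6 H=5] → run H
t=28: vr[A=6 H=6] → run A
t=29: vr[H=6] → run H
t=30: (idle)
t=31: (idle)
t=32: (idle)

running at tick 16 = B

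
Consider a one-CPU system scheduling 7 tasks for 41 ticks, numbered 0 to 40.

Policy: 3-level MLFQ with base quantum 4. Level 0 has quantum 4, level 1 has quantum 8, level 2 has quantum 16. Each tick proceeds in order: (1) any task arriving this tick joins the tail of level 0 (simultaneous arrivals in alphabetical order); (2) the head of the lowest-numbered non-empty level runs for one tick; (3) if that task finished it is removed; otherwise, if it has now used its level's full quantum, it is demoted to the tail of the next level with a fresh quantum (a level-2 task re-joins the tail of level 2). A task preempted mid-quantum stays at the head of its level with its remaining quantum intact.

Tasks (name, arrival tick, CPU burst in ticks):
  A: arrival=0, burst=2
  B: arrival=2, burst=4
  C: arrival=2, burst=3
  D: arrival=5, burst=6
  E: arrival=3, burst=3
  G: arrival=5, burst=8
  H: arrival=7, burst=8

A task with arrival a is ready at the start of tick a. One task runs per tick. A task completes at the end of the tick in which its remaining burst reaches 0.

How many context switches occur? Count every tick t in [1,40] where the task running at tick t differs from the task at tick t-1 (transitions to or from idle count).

context switches = 10

t=0: L0/L1/L2 = A/-/- → run A
t=1: L0/L1/L2 = A/-/- → run A
t=2: L0/L1/L2 = BC/-/- → run B
t=3: L0/L1/L2 = BCE/-/- → run B
t=4: L0/L1/L2 = BCE/-/- → run B
t=5: L0/L1/L2 = BCEDG/-/- → run B
t=6: L0/L1/L2 = CEDG/-/- → run C
t=7: L0/L1/L2 = CEDGH/-/- → run C
t=8: L0/L1/L2 = CEDGH/-/- → run C
t=9: L0/L1/L2 = EDGH/-/- → run E
t=10: L0/L1/L2 = EDGH/-/- → run E
t=11: L0/L1/L2 = EDGH/-/- → run E
t=12: L0/L1/L2 = DGH/-/- → run D
t=13: L0/L1/L2 = DGH/-/- → run D
t=14: L0/L1/L2 = DGH/-/- → run D
t=15: L0/L1/L2 = DGH/-/- → run D
t=16: L0/L1/L2 = GH/D/- → run G
t=17: L0/L1/L2 = GH/D/- → run G
t=18: L0/L1/L2 = GH/D/- → run G
t=19: L0/L1/L2 = GH/D/- → run G
t=20: L0/L1/L2 = H/DG/- → run H
t=21: L0/L1/L2 = H/DG/- → run H
t=22: L0/L1/L2 = H/DG/- → run H
t=23: L0/L1/L2 = H/DG/- → run H
t=24: L0/L1/L2 = -/DGH/- → run D
t=25: L0/L1/L2 = -/DGH/- → run D
t=26: L0/L1/L2 = -/GH/- → run G
t=27: L0/L1/L2 = -/GH/- → run G
t=28: L0/L1/L2 = -/GH/- → run G
t=29: L0/L1/L2 = -/GH/- → run G
t=30: L0/L1/L2 = -/H/- → run H
t=31: L0/L1/L2 = -/H/- → run H
t=32: L0/L1/L2 = -/H/- → run H
t=33: L0/L1/L2 = -/H/- → run H
t=34: (idle)
t=35: (idle)
t=36: (idle)
t=37: (idle)
t=38: (idle)
t=39: (idle)
t=40: (idle)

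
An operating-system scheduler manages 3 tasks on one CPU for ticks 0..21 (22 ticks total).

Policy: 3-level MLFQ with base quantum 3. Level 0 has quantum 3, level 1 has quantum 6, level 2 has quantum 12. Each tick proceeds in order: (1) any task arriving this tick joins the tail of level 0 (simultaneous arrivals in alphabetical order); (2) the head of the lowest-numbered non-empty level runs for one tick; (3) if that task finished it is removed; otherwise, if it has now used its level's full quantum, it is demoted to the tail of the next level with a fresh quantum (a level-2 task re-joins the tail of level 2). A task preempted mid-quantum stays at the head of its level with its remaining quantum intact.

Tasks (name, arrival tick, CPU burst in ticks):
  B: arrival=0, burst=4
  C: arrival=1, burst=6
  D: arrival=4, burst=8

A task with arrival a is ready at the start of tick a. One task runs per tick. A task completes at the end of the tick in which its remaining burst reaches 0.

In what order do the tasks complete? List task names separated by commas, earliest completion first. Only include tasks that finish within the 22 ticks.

t=0: L0/L1/L2 = B/-/- → run B
t=1: L0/L1/L2 = BC/-/- → run B
t=2: L0/L1/L2 = BC/-/- → run B
t=3: L0/L1/L2 = C/B/- → run C
t=4: L0/L1/L2 = CD/B/- → run C
t=5: L0/L1/L2 = CD/B/- → run C
t=6: L0/L1/L2 = D/BC/- → run D
t=7: L0/L1/L2 = D/BC/- → run D
t=8: L0/L1/L2 = D/BC/- → run D
t=9: L0/L1/L2 = -/BCD/- → run B
t=10: L0/L1/L2 = -/CD/- → run C
t=11: L0/L1/L2 = -/CD/- → run C
t=12: L0/L1/L2 = -/CD/- → run C
t=13: L0/L1/L2 = -/D/- → run D
t=14: L0/L1/L2 = -/D/- → run D
t=15: L0/L1/L2 = -/D/- → run D
t=16: L0/L1/L2 = -/D/- → run D
t=17: L0/L1/L2 = -/D/- → run D
t=18: (idle)
t=19: (idle)
t=20: (idle)
t=21: (idle)

completion order = B, C, D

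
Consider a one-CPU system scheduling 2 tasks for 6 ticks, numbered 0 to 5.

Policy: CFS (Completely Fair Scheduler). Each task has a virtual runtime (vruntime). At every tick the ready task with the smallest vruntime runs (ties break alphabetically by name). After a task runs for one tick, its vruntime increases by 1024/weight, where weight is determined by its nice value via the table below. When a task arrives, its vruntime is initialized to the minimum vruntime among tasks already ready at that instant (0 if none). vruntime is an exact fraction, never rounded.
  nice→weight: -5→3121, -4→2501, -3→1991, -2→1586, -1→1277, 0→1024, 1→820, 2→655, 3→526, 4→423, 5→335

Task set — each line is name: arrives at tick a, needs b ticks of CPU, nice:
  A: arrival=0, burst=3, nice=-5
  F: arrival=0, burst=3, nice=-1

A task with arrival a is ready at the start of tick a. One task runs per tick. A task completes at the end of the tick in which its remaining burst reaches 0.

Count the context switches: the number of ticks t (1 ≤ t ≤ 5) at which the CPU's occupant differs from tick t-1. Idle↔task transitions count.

t=0: vr[A=0 F=0] → run A
t=1: vr[A=1024/3121 F=0] → run F
t=2: vr[A=1024/3121 F=1024/1277] → run A
t=3: vr[A=2048/3121 F=1024/1277] → run A
t=4: vr[F=1024/1277] → run F
t=5: vr[F=2048/1277] → run F

context switches = 3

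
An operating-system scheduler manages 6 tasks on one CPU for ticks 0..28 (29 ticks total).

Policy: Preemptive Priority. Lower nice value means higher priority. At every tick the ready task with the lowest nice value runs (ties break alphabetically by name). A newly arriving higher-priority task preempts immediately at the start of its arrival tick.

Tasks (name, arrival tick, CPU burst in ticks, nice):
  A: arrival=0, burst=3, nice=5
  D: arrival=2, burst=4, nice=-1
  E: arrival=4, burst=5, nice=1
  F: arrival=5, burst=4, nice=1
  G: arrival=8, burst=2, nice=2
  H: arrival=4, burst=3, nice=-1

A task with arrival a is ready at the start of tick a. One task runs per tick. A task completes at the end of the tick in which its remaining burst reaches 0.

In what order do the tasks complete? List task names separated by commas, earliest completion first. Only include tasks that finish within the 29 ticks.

t=0: ready={A} → run A
t=1: ready={A} → run A
t=2: ready={A,D} → run D
t=3: ready={A,D} → run D
t=4: ready={A,D,E,H} → run D
t=5: ready={A,D,E,F,H} → run D
t=6: ready={A,E,F,H} → run H
t=7: ready={A,E,F,H} → run H
t=8: ready={A,E,F,G,H} → run H
t=9: ready={A,E,F,G} → run E
t=10: ready={A,E,F,G} → run E
t=11: ready={A,E,F,G} → run E
t=12: ready={A,E,F,G} → run E
t=13: ready={A,E,F,G} → run E
t=14: ready={A,F,G} → run F
t=15: ready={A,F,G} → run F
t=16: ready={A,F,G} → run F
t=17: ready={A,F,G} → run F
t=18: ready={A,G} → run G
t=19: ready={A,G} → run G
t=20: ready={A} → run A
t=21: (idle)
t=22: (idle)
t=23: (idle)
t=24: (idle)
t=25: (idle)
t=26: (idle)
t=27: (idle)
t=28: (idle)

completion order = D, H, E, F, G, A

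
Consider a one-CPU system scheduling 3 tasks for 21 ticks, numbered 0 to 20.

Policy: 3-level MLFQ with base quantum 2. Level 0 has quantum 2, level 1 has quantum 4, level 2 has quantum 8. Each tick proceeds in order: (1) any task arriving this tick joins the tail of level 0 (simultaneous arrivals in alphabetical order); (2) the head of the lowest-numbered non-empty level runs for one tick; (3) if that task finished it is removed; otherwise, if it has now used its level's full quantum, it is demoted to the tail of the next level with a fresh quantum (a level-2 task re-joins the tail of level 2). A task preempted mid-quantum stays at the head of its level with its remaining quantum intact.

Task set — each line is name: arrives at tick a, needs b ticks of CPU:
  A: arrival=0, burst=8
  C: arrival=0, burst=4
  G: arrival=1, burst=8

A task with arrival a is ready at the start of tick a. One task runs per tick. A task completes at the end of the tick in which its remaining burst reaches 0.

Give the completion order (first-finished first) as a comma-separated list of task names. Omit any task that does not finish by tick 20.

t=0: L0/L1/L2 = AC/-/- → run A
t=1: L0/L1/L2 = ACG/-/- → run A
t=2: L0/L1/L2 = CG/A/- → run C
t=3: L0/L1/L2 = CG/A/- → run C
t=4: L0/L1/L2 = G/AC/- → run G
t=5: L0/L1/L2 = G/AC/- → run G
t=6: L0/L1/L2 = -/ACG/- → run A
t=7: L0/L1/L2 = -/ACG/- → run A
t=8: L0/L1/L2 = -/ACG/- → run A
t=9: L0/L1/L2 = -/ACG/- → run A
t=10: L0/L1/L2 = -/CG/A → run C
t=11: L0/L1/L2 = -/CG/A → run C
t=12: L0/L1/L2 = -/G/A → run G
t=13: L0/L1/L2 = -/G/A → run G
t=14: L0/L1/L2 = -/G/A → run G
t=15: L0/L1/L2 = -/G/A → run G
t=16: L0/L1/L2 = -/-/AG → run A
t=17: L0/L1/L2 = -/-/AG → run A
t=18: L0/L1/L2 = -/-/G → run G
t=19: L0/L1/L2 = -/-/G → run G
t=20: (idle)

completion order = C, A, G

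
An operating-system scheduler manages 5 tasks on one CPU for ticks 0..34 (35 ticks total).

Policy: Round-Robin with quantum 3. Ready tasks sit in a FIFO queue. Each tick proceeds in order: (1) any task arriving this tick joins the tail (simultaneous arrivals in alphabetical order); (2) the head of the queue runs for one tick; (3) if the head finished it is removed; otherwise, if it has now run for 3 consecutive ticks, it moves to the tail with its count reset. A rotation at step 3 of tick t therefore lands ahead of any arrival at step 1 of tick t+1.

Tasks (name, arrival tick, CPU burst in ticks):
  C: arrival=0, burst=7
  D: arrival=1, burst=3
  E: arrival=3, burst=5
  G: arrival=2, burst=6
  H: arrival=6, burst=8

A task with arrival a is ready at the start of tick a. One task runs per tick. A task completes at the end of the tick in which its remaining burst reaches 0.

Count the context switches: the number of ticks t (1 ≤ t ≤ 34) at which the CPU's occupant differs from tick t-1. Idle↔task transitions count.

context switches = 10

t=0: queue=[C] q_used=0 → run C
t=1: queue=[C,D] q_used=1 → run C
t=2: queue=[C,D,G] q_used=2 → run C
t=3: queue=[D,G,C,E] q_used=0 → run D
t=4: queue=[D,G,C,E] q_used=1 → run D
t=5: queue=[D,G,C,E] q_used=2 → run D
t=6: queue=[G,C,E,H] q_used=0 → run G
t=7: queue=[G,C,E,H] q_used=1 → run G
t=8: queue=[G,C,E,H] q_used=2 → run G
t=9: queue=[C,E,H,G] q_used=0 → run C
t=10: queue=[C,E,H,G] q_used=1 → run C
t=11: queue=[C,E,H,G] q_used=2 → run C
t=12: queue=[E,H,G,C] q_used=0 → run E
t=13: queue=[E,H,G,C] q_used=1 → run E
t=14: queue=[E,H,G,C] q_used=2 → run E
t=15: queue=[H,G,C,E] q_used=0 → run H
t=16: queue=[H,G,C,E] q_used=1 → run H
t=17: queue=[H,G,C,E] q_used=2 → run H
t=18: queue=[G,C,E,H] q_used=0 → run G
t=19: queue=[G,C,E,H] q_used=1 → run G
t=20: queue=[G,C,E,H] q_used=2 → run G
t=21: queue=[C,E,H] q_used=0 → run C
t=22: queue=[E,H] q_used=0 → run E
t=23: queue=[E,H] q_used=1 → run E
t=24: queue=[H] q_used=0 → run H
t=25: queue=[H] q_used=1 → run H
t=26: queue=[H] q_used=2 → run H
t=27: queue=[H] q_used=0 → run H
t=28: queue=[H] q_used=1 → run H
t=29: (idle)
t=30: (idle)
t=31: (idle)
t=32: (idle)
t=33: (idle)
t=34: (idle)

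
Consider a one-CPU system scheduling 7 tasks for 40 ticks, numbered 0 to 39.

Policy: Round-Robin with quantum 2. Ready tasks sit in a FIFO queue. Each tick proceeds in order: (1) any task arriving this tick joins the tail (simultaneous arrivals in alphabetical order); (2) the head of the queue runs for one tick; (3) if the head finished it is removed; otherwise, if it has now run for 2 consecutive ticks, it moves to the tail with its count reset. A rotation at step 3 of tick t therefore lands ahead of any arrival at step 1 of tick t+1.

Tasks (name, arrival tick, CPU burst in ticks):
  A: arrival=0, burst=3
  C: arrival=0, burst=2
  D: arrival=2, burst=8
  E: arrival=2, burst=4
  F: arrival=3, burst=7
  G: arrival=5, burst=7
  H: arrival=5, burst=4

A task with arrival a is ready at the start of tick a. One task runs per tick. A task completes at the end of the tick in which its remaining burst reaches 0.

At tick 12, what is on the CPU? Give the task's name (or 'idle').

t=0: queue=[A,C] q_used=0 → run A
t=1: queue=[A,C] q_used=1 → run A
t=2: queue=[C,A,D,E] q_used=0 → run C
t=3: queue=[C,A,D,E,F] q_used=1 → run C
t=4: queue=[A,D,E,F] q_used=0 → run A
t=5: queue=[D,E,F,G,H] q_used=0 → run D
t=6: queue=[D,E,F,G,H] q_used=1 → run D
t=7: queue=[E,F,G,H,D] q_used=0 → run E
t=8: queue=[E,F,G,H,D] q_used=1 → run E
t=9: queue=[F,G,H,D,E] q_used=0 → run F
t=10: queue=[F,G,H,D,E] q_used=1 → run F
t=11: queue=[G,H,D,E,F] q_used=0 → run G
t=12: queue=[G,H,D,E,F] q_used=1 → run G
t=13: queue=[H,D,E,F,G] q_used=0 → run H
t=14: queue=[H,D,E,F,G] q_used=1 → run H
t=15: queue=[D,E,F,G,H] q_used=0 → run D
t=16: queue=[D,E,F,G,H] q_used=1 → run D
t=17: queue=[E,F,G,H,D] q_used=0 → run E
t=18: queue=[E,F,G,H,D] q_used=1 → run E
t=19: queue=[F,G,H,D] q_used=0 → run F
t=20: queue=[F,G,H,D] q_used=1 → run F
t=21: queue=[G,H,D,F] q_used=0 → run G
t=22: queue=[G,H,D,F] q_used=1 → run G
t=23: queue=[H,D,F,G] q_used=0 → run H
t=24: queue=[H,D,F,G] q_used=1 → run H
t=25: queue=[D,F,G] q_used=0 → run D
t=26: queue=[D,F,G] q_used=1 → run D
t=27: queue=[F,G,D] q_used=0 → run F
t=28: queue=[F,G,D] q_used=1 → run F
t=29: queue=[G,D,F] q_used=0 → run G
t=30: queue=[G,D,F] q_used=1 → run G
t=31: queue=[D,F,G] q_used=0 → run D
t=32: queue=[D,F,G] q_used=1 → run D
t=33: queue=[F,G] q_used=0 → run F
t=34: queue=[G] q_used=0 → run G
t=35: (idle)
t=36: (idle)
t=37: (idle)
t=38: (idle)
t=39: (idle)

running at tick 12 = G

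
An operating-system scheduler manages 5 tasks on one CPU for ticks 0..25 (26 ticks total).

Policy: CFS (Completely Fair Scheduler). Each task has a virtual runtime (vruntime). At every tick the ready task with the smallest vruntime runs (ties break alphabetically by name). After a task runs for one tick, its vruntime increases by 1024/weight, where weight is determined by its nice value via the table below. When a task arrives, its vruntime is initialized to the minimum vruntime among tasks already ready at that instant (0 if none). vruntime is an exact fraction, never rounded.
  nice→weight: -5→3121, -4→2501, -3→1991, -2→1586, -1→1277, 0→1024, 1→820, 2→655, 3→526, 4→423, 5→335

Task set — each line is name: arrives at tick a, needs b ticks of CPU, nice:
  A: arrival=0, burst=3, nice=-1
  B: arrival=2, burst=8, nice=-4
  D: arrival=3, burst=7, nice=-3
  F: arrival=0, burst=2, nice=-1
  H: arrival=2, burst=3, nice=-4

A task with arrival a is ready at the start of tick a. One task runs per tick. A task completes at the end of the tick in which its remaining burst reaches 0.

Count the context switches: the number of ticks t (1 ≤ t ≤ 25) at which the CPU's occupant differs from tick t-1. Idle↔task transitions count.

context switches = 22

t=0: vr[A=0 F=0] → run A
t=1: vr[A=1024/1277 F=0] → run F
t=2: vr[A=1024/1277 B=1024/1277 F=1024/1277 H=1024/1277] → run A
t=3: vr[A=2048/1277 B=1024/1277 D=1024/1277 F=1024/1277 H=1024/1277] → run B
t=4: vr[A=2048/1277 B=3868672/3193777 D=1024/1277 F=1024/1277 H=1024/1277] → run D
t=5: vr[A=2048/1277 B=3868672/3193777 D=3346432/2542507 F=1024/1277 H=1024/1277] → run F
t=6: vr[A=2048/1277 B=3868672/3193777 D=3346432/2542507 H=1024/1277] → run H
t=7: vr[A=2048/1277 B=3868672/3193777 D=3346432/2542507 H=3868672/3193777] → run B
t=8: vr[A=2048/1277 B=5176320/3193777 D=3346432/2542507 H=3868672/3193777] → run H
t=9: vr[A=2048/1277 B=5176320/3193777 D=3346432/2542507 H=5176320/3193777] → run D
t=10: vr[A=2048/1277 B=5176320/3193777 D=4654080/2542507 H=5176320/3193777] → run A
t=11: vr[B=5176320/3193777 D=4654080/2542507 H=5176320/3193777] → run B
t=12: vr[B=6483968/3193777 D=4654080/2542507 H=5176320/3193777] → run H
t=13: vr[B=6483968/3193777 D=4654080/2542507] → run D
t=14: vr[B=6483968/3193777 D=5961728/2542507] → run B
t=15: vr[B=7791616/3193777 D=5961728/2542507] → run D
t=16: vr[B=7791616/3193777 D=7269376/2542507] → run B
t=17: vr[B=9099264/3193777 D=7269376/2542507] → run B
t=18: vr[B=10406912/3193777 D=7269376/2542507] → run D
t=19: vr[B=10406912/3193777 D=8577024/2542507] → run B
t=20: vr[B=11714560/3193777 D=8577024/2542507] → run D
t=21: vr[B=11714560/3193777 D=9884672/2542507] → run B
t=22: vr[D=9884672/2542507] → run D
t=23: (idle)
t=24: (idle)
t=25: (idle)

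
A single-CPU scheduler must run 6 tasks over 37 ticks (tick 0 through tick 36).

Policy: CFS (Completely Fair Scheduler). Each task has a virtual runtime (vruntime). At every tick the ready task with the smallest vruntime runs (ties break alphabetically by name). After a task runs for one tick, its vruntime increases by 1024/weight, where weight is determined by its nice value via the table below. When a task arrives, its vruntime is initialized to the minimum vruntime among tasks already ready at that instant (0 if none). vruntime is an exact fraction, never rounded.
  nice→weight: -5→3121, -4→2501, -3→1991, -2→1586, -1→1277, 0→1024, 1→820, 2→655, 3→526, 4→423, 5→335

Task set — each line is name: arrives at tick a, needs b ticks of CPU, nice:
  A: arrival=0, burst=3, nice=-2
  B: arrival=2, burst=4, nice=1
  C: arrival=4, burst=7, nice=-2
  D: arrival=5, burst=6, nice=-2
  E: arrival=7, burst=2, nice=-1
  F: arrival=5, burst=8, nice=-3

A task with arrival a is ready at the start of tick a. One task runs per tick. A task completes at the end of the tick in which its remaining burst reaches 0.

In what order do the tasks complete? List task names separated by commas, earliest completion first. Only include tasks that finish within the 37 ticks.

completion order = A, E, B, D, F, C

t=0: vr[A=0] → run A
t=1: vr[A=512/793] → run A
t=2: vr[A=1024/793 B=1024/793] → run A
t=3: vr[B=1024/793] → run B
t=4: vr[B=412928/162565 C=412928/162565] → run B
t=5: vr[B=615936/162565 C=412928/162565 D=412928/162565 F=412928/162565] → run C
t=6: vr[B=615936/162565 C=517888/162565 D=412928/162565 F=412928/162565] → run D
t=7: vr[B=615936/162565 C=517888/162565 D=517888/162565 E=412928/162565 F=412928/162565] → run E
t=8: vr[B=615936/162565 C=517888/162565 D=517888/162565 E=693775616/207595505 F=412928/162565] → run F
t=9: vr[B=615936/162565 C=517888/162565 D=517888/162565 E=693775616/207595505 F=988606208/323666915] → run F
t=10: vr[B=615936/162565 C=517888/162565 D=517888/162565 E=693775616/207595505 F=1155072768/323666915] → run C
t=11: vr[B=615936/162565 C=622848/162565 D=517888/162565 E=693775616/207595505 F=1155072768/323666915] → run D
t=12: vr[B=615936/162565 C=622848/162565 D=622848/162565 E=693775616/207595505 F=1155072768/323666915] → run E
t=13: vr[B=615936/162565 C=622848/162565 D=622848/162565 F=1155072768/323666915] → run F
t=14: vr[B=615936/162565 C=622848/162565 D=622848/162565 F=1321539328/323666915] → run B
t=15: vr[B=818944/162565 C=622848/162565 D=622848/162565 F=1321539328/323666915] → run C
t=16: vr[B=818944/162565 C=727808/162565 D=622848/162565 F=1321539328/323666915] → run D
t=17: vr[B=818944/162565 C=727808/162565 D=727808/162565 F=1321539328/323666915] → run F
t=18: vr[B=818944/162565 C=727808/162565 D=727808/162565 F=1488005888/323666915] → run C
t=19: vr[B=818944/162565 C=832768/162565 D=727808/162565 F=1488005888/323666915] → run D
t=20: vr[B=818944/162565 C=832768/162565 D=832768/162565 F=1488005888/323666915] → run F
t=21: vr[B=818944/162565 C=832768/162565 D=832768/162565 F=1654472448/323666915] → run B
t=22: vr[C=832768/162565 D=832768/162565 F=1654472448/323666915] → run F
t=23: vr[C=832768/162565 D=832768/162565 F=1820939008/323666915] → run C
t=24: vr[C=937728/162565 D=832768/162565 F=1820939008/323666915] → run D
t=25: vr[C=937728/162565 D=937728/162565 F=1820939008/323666915] → run F
t=26: vr[C=937728/162565 D=937728/162565 F=1987405568/323666915] → run C
t=27: vr[C=1042688/162565 D=937728/162565 F=1987405568/323666915] → run D
t=28: vr[C=1042688/162565 F=1987405568/323666915] → run F
t=29: vr[C=1042688/162565] → run C
t=30: (idle)
t=31: (idle)
t=32: (idle)
t=33: (idle)
t=34: (idle)
t=35: (idle)
t=36: (idle)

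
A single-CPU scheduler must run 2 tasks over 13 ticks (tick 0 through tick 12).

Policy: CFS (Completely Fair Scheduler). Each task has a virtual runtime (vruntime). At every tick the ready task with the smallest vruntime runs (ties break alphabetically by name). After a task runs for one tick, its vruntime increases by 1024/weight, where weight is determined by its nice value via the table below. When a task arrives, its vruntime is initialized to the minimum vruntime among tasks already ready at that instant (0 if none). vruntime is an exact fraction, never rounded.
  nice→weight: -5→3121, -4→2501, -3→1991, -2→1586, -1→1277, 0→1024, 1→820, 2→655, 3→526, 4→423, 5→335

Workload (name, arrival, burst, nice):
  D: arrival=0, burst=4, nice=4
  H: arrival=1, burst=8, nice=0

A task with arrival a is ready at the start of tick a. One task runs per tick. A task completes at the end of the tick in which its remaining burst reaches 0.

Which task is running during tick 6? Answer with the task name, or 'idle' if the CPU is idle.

t=0: vr[D=0] → run D
t=1: vr[D=1024/423 H=1024/423] → run D
t=2: vr[D=2048/423 H=1024/423] → run H
t=3: vr[D=2048/423 H=1447/423] → run H
t=4: vr[D=2048/423 H=1870/423] → run H
t=5: vr[D=2048/423 H=2293/423] → run D
t=6: vr[D=1024/141 H=2293/423] → run H
t=7: vr[D=1024/141 H=2716/423] → run H
t=8: vr[D=1024/141 H=3139/423] → run D
t=9: vr[H=3139/423] → run H
t=10: vr[H=3562/423] → run H
t=11: vr[H=3985/423] → run H
t=12: (idle)

running at tick 6 = H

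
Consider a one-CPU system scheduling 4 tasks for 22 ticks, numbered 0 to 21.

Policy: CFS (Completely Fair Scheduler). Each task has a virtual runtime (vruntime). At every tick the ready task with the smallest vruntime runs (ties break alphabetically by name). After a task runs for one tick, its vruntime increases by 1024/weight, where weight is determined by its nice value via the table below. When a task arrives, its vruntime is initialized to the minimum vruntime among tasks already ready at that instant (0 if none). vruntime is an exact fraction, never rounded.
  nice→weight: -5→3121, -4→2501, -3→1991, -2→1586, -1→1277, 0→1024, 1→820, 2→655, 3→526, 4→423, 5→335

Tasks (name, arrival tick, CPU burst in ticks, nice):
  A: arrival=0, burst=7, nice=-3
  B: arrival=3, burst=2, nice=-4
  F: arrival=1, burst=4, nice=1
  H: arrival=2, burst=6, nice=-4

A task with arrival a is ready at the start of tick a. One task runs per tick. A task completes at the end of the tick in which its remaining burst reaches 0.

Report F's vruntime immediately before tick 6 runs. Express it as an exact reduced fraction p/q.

vruntime(F, start of tick 6) = 719616/408155

t=0: vr[A=0] → run A
t=1: vr[A=1024/1991 F=1024/1991] → run A
t=2: vr[A=2048/1991 F=1024/1991 H=1024/1991] → run F
t=3: vr[A=2048/1991 B=1024/1991 F=719616/408155 H=1024/1991] → run B
t=4: vr[A=2048/1991 B=4599808/4979491 F=719616/408155 H=1024/1991] → run H
t=5: vr[A=2048/1991 B=4599808/4979491 F=719616/408155 H=4599808/4979491] → run B
t=6: vr[A=2048/1991 F=719616/408155 H=4599808/4979491] → run H
t=7: vr[A=2048/1991 F=719616/408155 H=6638592/4979491] → run A
t=8: vr[A=3072/1991 F=719616/408155 H=6638592/4979491] → run H
t=9: vr[A=3072/1991 F=719616/408155 H=8677376/4979491] → run A
t=10: vr[A=4096/1991 F=719616/408155 H=8677376/4979491] → run H
t=11: vr[A=4096/1991 F=719616/408155 H=10716160/4979491] → run F
t=12: vr[A=4096/1991 F=1229312/408155 H=10716160/4979491] → run A
t=13: vr[A=5120/1991 F=1229312/408155 H=10716160/4979491] → run H
t=14: vr[A=5120/1991 F=1229312/408155 H=12754944/4979491] → run H
t=15: vr[A=5120/1991 F=1229312/408155] → run A
t=16: vr[A=6144/1991 F=1229312/408155] → run F
t=17: vr[A=6144/1991 F=1739008/408155] → run A
t=18: vr[F=1739008/408155] → run F
t=19: (idle)
t=20: (idle)
t=21: (idle)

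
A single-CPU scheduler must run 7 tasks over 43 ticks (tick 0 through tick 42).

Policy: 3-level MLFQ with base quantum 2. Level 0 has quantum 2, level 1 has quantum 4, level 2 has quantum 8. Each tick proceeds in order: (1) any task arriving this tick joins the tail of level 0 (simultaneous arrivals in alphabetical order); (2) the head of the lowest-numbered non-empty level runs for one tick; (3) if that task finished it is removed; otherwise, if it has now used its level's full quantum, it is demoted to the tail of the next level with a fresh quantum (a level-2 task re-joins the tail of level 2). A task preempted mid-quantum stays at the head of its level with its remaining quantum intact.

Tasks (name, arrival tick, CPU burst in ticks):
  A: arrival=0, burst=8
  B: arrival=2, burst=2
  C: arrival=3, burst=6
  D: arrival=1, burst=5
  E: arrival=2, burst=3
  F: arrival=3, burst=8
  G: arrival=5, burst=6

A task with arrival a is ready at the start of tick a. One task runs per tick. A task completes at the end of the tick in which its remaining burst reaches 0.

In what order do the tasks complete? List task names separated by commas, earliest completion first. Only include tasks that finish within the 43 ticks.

completion order = B, D, E, C, G, A, F

t=0: L0/L1/L2 = A/-/- → run A
t=1: L0/L1/L2 = AD/-/- → run A
t=2: L0/L1/L2 = DBE/A/- → run D
t=3: L0/L1/L2 = DBECF/A/- → run D
t=4: L0/L1/L2 = BECF/AD/- → run B
t=5: L0/L1/L2 = BECFG/AD/- → run B
t=6: L0/L1/L2 = ECFG/AD/- → run E
t=7: L0/L1/L2 = ECFG/AD/- → run E
t=8: L0/L1/L2 = CFG/ADE/- → run C
t=9: L0/L1/L2 = CFG/ADE/- → run C
t=10: L0/L1/L2 = FG/ADEC/- → run F
t=11: L0/L1/L2 = FG/ADEC/- → run F
t=12: L0/L1/L2 = G/ADECF/- → run G
t=13: L0/L1/L2 = G/ADECF/- → run G
t=14: L0/L1/L2 = -/ADECFG/- → run A
t=15: L0/L1/L2 = -/ADECFG/- → run A
t=16: L0/L1/L2 = -/ADECFG/- → run A
t=17: L0/L1/L2 = -/ADECFG/- → run A
t=18: L0/L1/L2 = -/DECFG/A → run D
t=19: L0/L1/L2 = -/DECFG/A → run D
t=20: L0/L1/L2 = -/DECFG/A → run D
t=21: L0/L1/L2 = -/ECFG/A → run E
t=22: L0/L1/L2 = -/CFG/A → run C
t=23: L0/L1/L2 = -/CFG/A → run C
t=24: L0/L1/L2 = -/CFG/A → run C
t=25: L0/L1/L2 = -/CFG/A → run C
t=26: L0/L1/L2 = -/FG/A → run F
t=27: L0/L1/L2 = -/FG/A → run F
t=28: L0/L1/L2 = -/FG/A → run F
t=29: L0/L1/L2 = -/FG/A → run F
t=30: L0/L1/L2 = -/G/AF → run G
t=31: L0/L1/L2 = -/G/AF → run G
t=32: L0/L1/L2 = -/G/AF → run G
t=33: L0/L1/L2 = -/G/AF → run G
t=34: L0/L1/L2 = -/-/AF → run A
t=35: L0/L1/L2 = -/-/AF → run A
t=36: L0/L1/L2 = -/-/F → run F
t=37: L0/L1/L2 = -/-/F → run F
t=38: (idle)
t=39: (idle)
t=40: (idle)
t=41: (idle)
t=42: (idle)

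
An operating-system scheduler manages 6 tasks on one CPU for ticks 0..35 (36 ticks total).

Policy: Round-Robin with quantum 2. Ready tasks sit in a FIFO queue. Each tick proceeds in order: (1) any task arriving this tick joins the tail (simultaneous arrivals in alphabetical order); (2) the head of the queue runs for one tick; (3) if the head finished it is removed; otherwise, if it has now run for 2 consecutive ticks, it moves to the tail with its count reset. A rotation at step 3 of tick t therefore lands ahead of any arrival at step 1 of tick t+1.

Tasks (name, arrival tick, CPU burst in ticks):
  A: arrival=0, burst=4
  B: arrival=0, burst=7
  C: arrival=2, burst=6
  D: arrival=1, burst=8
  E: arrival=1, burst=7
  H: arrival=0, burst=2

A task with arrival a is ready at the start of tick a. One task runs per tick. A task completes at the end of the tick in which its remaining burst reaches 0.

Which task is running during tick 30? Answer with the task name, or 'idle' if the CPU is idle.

running at tick 30 = B

t=0: queue=[A,B,H] q_used=0 → run A
t=1: queue=[A,B,H,D,E] q_used=1 → run A
t=2: queue=[B,H,D,E,A,C] q_used=0 → run B
t=3: queue=[B,H,D,E,A,C] q_used=1 → run B
t=4: queue=[H,D,E,A,C,B] q_used=0 → run H
t=5: queue=[H,D,E,A,C,B] q_used=1 → run H
t=6: queue=[D,E,A,C,B] q_used=0 → run D
t=7: queue=[D,E,A,C,B] q_used=1 → run D
t=8: queue=[E,A,C,B,D] q_used=0 → run E
t=9: queue=[E,A,C,B,D] q_used=1 → run E
t=10: queue=[A,C,B,D,E] q_used=0 → run A
t=11: queue=[A,C,B,D,E] q_used=1 → run A
t=12: queue=[C,B,D,E] q_used=0 → run C
t=13: queue=[C,B,D,E] q_used=1 → run C
t=14: queue=[B,D,E,C] q_used=0 → run B
t=15: queue=[B,D,E,C] q_used=1 → run B
t=16: queue=[D,E,C,B] q_used=0 → run D
t=17: queue=[D,E,C,B] q_used=1 → run D
t=18: queue=[E,C,B,D] q_used=0 → run E
t=19: queue=[E,C,B,D] q_used=1 → run E
t=20: queue=[C,B,D,E] q_used=0 → run C
t=21: queue=[C,B,D,E] q_used=1 → run C
t=22: queue=[B,D,E,C] q_used=0 → run B
t=23: queue=[B,D,E,C] q_used=1 → run B
t=24: queue=[D,E,C,B] q_used=0 → run D
t=25: queue=[D,E,C,B] q_used=1 → run D
t=26: queue=[E,C,B,D] q_used=0 → run E
t=27: queue=[E,C,B,D] q_used=1 → run E
t=28: queue=[C,B,D,E] q_used=0 → run C
t=29: queue=[C,B,D,E] q_used=1 → run C
t=30: queue=[B,D,E] q_used=0 → run B
t=31: queue=[D,E] q_used=0 → run D
t=32: queue=[D,E] q_used=1 → run D
t=33: queue=[E] q_used=0 → run E
t=34: (idle)
t=35: (idle)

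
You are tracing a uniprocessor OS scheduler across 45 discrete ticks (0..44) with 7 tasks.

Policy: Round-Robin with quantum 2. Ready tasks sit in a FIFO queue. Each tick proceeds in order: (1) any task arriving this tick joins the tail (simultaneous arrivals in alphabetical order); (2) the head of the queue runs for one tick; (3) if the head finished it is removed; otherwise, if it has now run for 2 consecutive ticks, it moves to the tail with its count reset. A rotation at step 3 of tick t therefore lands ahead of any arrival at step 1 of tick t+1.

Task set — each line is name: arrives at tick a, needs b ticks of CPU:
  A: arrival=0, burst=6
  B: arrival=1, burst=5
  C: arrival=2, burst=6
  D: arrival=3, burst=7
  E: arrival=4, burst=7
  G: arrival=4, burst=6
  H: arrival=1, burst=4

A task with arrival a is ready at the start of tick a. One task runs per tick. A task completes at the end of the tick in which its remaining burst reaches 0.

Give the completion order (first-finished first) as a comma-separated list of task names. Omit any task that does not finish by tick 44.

completion order = H, A, B, C, G, D, E

t=0: queue=[A] q_used=0 → run A
t=1: queue=[A,B,H] q_used=1 → run A
t=2: queue=[B,H,A,C] q_used=0 → run B
t=3: queue=[B,H,A,C,D] q_used=1 → run B
t=4: queue=[H,A,C,D,B,E,G] q_used=0 → run H
t=5: queue=[H,A,C,D,B,E,G] q_used=1 → run H
t=6: queue=[A,C,D,B,E,G,H] q_used=0 → run A
t=7: queue=[A,C,D,B,E,G,H] q_used=1 → run A
t=8: queue=[C,D,B,E,G,H,A] q_used=0 → run C
t=9: queue=[C,D,B,E,G,H,A] q_used=1 → run C
t=10: queue=[D,B,E,G,H,A,C] q_used=0 → run D
t=11: queue=[D,B,E,G,H,A,C] q_used=1 → run D
t=12: queue=[B,E,G,H,A,C,D] q_used=0 → run B
t=13: queue=[B,E,G,H,A,C,D] q_used=1 → run B
t=14: queue=[E,G,H,A,C,D,B] q_used=0 → run E
t=15: queue=[E,G,H,A,C,D,B] q_used=1 → run E
t=16: queue=[G,H,A,C,D,B,E] q_used=0 → run G
t=17: queue=[G,H,A,C,D,B,E] q_used=1 → run G
t=18: queue=[H,A,C,D,B,E,G] q_used=0 → run H
t=19: queue=[H,A,C,D,B,E,G] q_used=1 → run H
t=20: queue=[A,C,D,B,E,G] q_used=0 → run A
t=21: queue=[A,C,D,B,E,G] q_used=1 → run A
t=22: queue=[C,D,B,E,G] q_used=0 → run C
t=23: queue=[C,D,B,E,G] q_used=1 → run C
t=24: queue=[D,B,E,G,C] q_used=0 → run D
t=25: queue=[D,B,E,G,C] q_used=1 → run D
t=26: queue=[B,E,G,C,D] q_used=0 → run B
t=27: queue=[E,G,C,D] q_used=0 → run E
t=28: queue=[E,G,C,D] q_used=1 → run E
t=29: queue=[G,C,D,E] q_used=0 → run G
t=30: queue=[G,C,D,E] q_used=1 → run G
t=31: queue=[C,D,E,G] q_used=0 → run C
t=32: queue=[C,D,E,G] q_used=1 → run C
t=33: queue=[D,E,G] q_used=0 → run D
t=34: queue=[D,E,G] q_used=1 → run D
t=35: queue=[E,G,D] q_used=0 → run E
t=36: queue=[E,G,D] q_used=1 → run E
t=37: queue=[G,D,E] q_used=0 → run G
t=38: queue=[G,D,E] q_used=1 → run G
t=39: queue=[D,E] q_used=0 → run D
t=40: queue=[E] q_used=0 → run E
t=41: (idle)
t=42: (idle)
t=43: (idle)
t=44: (idle)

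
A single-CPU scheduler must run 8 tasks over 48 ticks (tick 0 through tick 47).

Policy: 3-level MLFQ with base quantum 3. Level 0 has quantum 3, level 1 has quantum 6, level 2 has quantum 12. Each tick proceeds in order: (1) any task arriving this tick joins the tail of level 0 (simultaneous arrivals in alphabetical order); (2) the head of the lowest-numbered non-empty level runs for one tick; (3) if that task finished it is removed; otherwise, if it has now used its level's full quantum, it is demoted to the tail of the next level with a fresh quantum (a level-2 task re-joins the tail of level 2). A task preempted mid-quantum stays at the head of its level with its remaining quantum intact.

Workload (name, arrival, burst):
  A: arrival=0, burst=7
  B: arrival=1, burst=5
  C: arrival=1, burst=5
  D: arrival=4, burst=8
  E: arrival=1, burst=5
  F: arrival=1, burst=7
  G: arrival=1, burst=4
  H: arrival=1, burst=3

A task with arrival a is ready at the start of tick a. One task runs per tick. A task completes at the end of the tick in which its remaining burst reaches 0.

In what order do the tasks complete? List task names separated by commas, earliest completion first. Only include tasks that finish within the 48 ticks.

completion order = H, A, B, C, E, F, G, D

t=0: L0/L1/L2 = A/-/- → run A
t=1: L0/L1/L2 = ABCEFGH/-/- → run A
t=2: L0/L1/L2 = ABCEFGH/-/- → run A
t=3: L0/L1/L2 = BCEFGH/A/- → run B
t=4: L0/L1/L2 = BCEFGHD/A/- → run B
t=5: L0/L1/L2 = BCEFGHD/A/- → run B
t=6: L0/L1/L2 = CEFGHD/AB/- → run C
t=7: L0/L1/L2 = CEFGHD/AB/- → run C
t=8: L0/L1/L2 = CEFGHD/AB/- → run C
t=9: L0/L1/L2 = EFGHD/ABC/- → run E
t=10: L0/L1/L2 = EFGHD/ABC/- → run E
t=11: L0/L1/L2 = EFGHD/ABC/- → run E
t=12: L0/L1/L2 = FGHD/ABCE/- → run F
t=13: L0/L1/L2 = FGHD/ABCE/- → run F
t=14: L0/L1/L2 = FGHD/ABCE/- → run F
t=15: L0/L1/L2 = GHD/ABCEF/- → run G
t=16: L0/L1/L2 = GHD/ABCEF/- → run G
t=17: L0/L1/L2 = GHD/ABCEF/- → run G
t=18: L0/L1/L2 = HD/ABCEFG/- → run H
t=19: L0/L1/L2 = HD/ABCEFG/- → run H
t=20: L0/L1/L2 = HD/ABCEFG/- → run H
t=21: L0/L1/L2 = D/ABCEFG/- → run D
t=22: L0/L1/L2 = D/ABCEFG/- → run D
t=23: L0/L1/L2 = D/ABCEFG/- → run D
t=24: L0/L1/L2 = -/ABCEFGD/- → run A
t=25: L0/L1/L2 = -/ABCEFGD/- → run A
t=26: L0/L1/L2 = -/ABCEFGD/- → run A
t=27: L0/L1/L2 = -/ABCEFGD/- → run A
t=28: L0/L1/L2 = -/BCEFGD/- → run B
t=29: L0/L1/L2 = -/BCEFGD/- → run B
t=30: L0/L1/L2 = -/CEFGD/- → run C
t=31: L0/L1/L2 = -/CEFGD/- → run C
t=32: L0/L1/L2 = -/EFGD/- → run E
t=33: L0/L1/L2 = -/EFGD/- → run E
t=34: L0/L1/L2 = -/FGD/- → run F
t=35: L0/L1/L2 = -/FGD/- → run F
t=36: L0/L1/L2 = -/FGD/- → run F
t=37: L0/L1/L2 = -/FGD/- → run F
t=38: L0/L1/L2 = -/GD/- → run G
t=39: L0/L1/L2 = -/D/- → run D
t=40: L0/L1/L2 = -/D/- → run D
t=41: L0/L1/L2 = -/D/- → run D
t=42: L0/L1/L2 = -/D/- → run D
t=43: L0/L1/L2 = -/D/- → run D
t=44: (idle)
t=45: (idle)
t=46: (idle)
t=47: (idle)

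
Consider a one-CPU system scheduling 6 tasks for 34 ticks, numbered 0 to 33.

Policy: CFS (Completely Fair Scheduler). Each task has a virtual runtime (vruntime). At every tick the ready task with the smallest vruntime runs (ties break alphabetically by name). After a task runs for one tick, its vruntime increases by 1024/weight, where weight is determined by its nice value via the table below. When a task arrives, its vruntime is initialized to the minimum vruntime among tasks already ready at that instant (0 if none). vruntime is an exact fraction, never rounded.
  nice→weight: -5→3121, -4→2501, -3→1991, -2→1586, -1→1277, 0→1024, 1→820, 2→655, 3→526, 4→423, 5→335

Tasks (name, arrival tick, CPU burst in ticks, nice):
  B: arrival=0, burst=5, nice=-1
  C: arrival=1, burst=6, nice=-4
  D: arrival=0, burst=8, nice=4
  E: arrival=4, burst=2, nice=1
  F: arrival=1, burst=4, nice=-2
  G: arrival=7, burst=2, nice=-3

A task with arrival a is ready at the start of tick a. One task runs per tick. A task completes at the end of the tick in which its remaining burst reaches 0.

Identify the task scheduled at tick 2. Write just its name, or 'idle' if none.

running at tick 2 = D

t=0: vr[B=0 D=0] → run B
t=1: vr[B=1024/1277 C=0 D=0 F=0] → run C
t=2: vr[B=1024/1277 C=1024/2501 D=0 F=0] → run D
t=3: vr[B=1024/1277 C=1024/2501 D=1024/423 F=0] → run F
t=4: vr[B=1024/1277 C=1024/2501 D=1024/423 E=1024/2501 F=512/793] → run C
t=5: vr[B=1024/1277 C=2048/2501 D=1024/423 E=1024/2501 F=512/793] → run E
t=6: vr[B=1024/1277 C=2048/2501 D=1024/423 E=20736/12505 F=512/793] → run F
t=7: vr[B=1024/1277 C=2048/2501 D=1024/423 E=20736/12505 F=1024/793 G=1024/1277] → run B
t=8: vr[B=2048/1277 C=2048/2501 D=1024/423 E=20736/12505 F=1024/793 G=1024/1277] → run G
t=9: vr[B=2048/1277 C=2048/2501 D=1024/423 E=20736/12505 F=1024/793 G=3346432/2542507] → run C
t=10: vr[B=2048/1277 C=3072/2501 D=1024/423 E=20736/12505 F=1024/793 G=3346432/2542507] → run C
t=11: vr[B=2048/1277 C=4096/2501 D=1024/423 E=20736/12505 F=1024/793 G=3346432/2542507] → run F
t=12: vr[B=2048/1277 C=4096/2501 D=1024/423 E=20736/12505 F=1536/793 G=3346432/2542507] → run G
t=13: vr[B=2048/1277 C=4096/2501 D=1024/423 E=20736/12505 F=1536/793] → run B
t=14: vr[B=3072/1277 C=4096/2501 D=1024/423 E=20736/12505 F=1536/793] → run C
t=15: vr[B=3072/1277 C=5120/2501 D=1024/423 E=20736/12505 F=1536/793] → run E
t=16: vr[B=3072/1277 C=5120/2501 D=1024/423 F=1536/793] → run F
t=17: vr[B=3072/1277 C=5120/2501 D=1024/423] → run C
t=18: vr[B=3072/1277 D=1024/423] → run B
t=19: vr[B=4096/1277 D=1024/423] → run D
t=20: vr[B=4096/1277 D=2048/423] → run B
t=21: vr[D=2048/423] → run D
t=22: vr[D=1024/141] → run D
t=23: vr[D=4096/423] → run D
t=24: vr[D=5120/423] → run D
t=25: vr[D=2048/141] → run D
t=26: vr[D=7168/423] → run D
t=27: (idle)
t=28: (idle)
t=29: (idle)
t=30: (idle)
t=31: (idle)
t=32: (idle)
t=33: (idle)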